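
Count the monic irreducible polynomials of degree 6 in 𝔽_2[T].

9

By the necklace-counting formula, N_2(6) = (1/6) Σ_{d|6} μ(6/d)·2^d.
Divisors of 6: 1, 2, 3, 6; μ(6/d) for each: 1, -1, -1, 1.
Σ = 2^1 − 2^2 − 2^3 + 2^6 = 54.
N = 54/6 = 9.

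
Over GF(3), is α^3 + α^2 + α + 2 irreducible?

Yes

Write h(α) = α^3 + α^2 + α + 2.
Check for roots in GF(3): h(0) = 2; h(1) = 2; h(2) = 1.
No roots. A degree-3 polynomial over a field with no linear factor is irreducible.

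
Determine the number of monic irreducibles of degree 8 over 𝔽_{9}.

The number of monic irreducibles of degree 8 over GF(9) is (1/8)·Σ_{d∣8} μ(8/d) 9^d.
Divisors of 8: 1, 2, 4, 8; μ(8/d) for each: 0, 0, -1, 1.
Σ = − 9^4 + 9^8 = 43040160.
N = 43040160/8 = 5380020.

5380020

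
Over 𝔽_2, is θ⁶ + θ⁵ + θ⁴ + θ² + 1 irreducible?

Write f(θ) = θ⁶ + θ⁵ + θ⁴ + θ² + 1.
Check for roots in 𝔽_2: f(0) = 1; f(1) = 1.
No roots, so no linear factors.
Monic irreducibles of degree 2 over GF(2): θ² + θ + 1.
None of them divide f (all give nonzero remainder).
Monic irreducibles of degree 3 over GF(2): θ³ + θ + 1, θ³ + θ² + 1.
None of them divide f (all give nonzero remainder).
No irreducible factor of degree ≤ 3 exists, so f is irreducible over GF(2).

Yes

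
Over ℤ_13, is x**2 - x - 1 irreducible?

Yes

Write h(x) = x**2 - x - 1.
Check each element of ℤ_13 for a root: h(0)=12, h(1)=12, h(2)=1, h(3)=5, h(4)=11, h(5)=6, h(6)=3, h(7)=2, h(8)=3, h(9)=6, h(10)=11, h(11)=5, h(12)=1.
No roots. A degree-2 polynomial over a field with no linear factor is irreducible.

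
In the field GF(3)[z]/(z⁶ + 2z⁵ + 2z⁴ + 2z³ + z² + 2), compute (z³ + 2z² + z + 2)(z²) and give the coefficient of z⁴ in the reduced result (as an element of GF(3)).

2

Multiply in GF(3)[z]: (z³ + 2z² + z + 2)·(z²) = z⁵ + 2z⁴ + z³ + 2z².
Reduced: z⁵ + 2z⁴ + z³ + 2z².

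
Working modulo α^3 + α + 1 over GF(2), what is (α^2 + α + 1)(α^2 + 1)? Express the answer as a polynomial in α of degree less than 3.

α^2 + α

Multiply in GF(2)[α]: (α^2 + α + 1)·(α^2 + 1) = α^4 + α^3 + α + 1.
Reduce using α^3 ≡ α + 1 (mod α^3 + α + 1).
Reduced: α^2 + α.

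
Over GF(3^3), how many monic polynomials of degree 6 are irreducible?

x^(27^6) − x is the product of all monic irreducibles of degree dividing 6; Möbius inversion gives N = (1/6) Σ μ(6/d)·27^d.
Divisors of 6: 1, 2, 3, 6; μ(6/d) for each: 1, -1, -1, 1.
Σ = 27^1 − 27^2 − 27^3 + 27^6 = 387400104.
N = 387400104/6 = 64566684.

64566684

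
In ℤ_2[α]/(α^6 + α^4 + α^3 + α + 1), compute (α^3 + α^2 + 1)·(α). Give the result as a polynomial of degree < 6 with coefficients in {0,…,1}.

α^4 + α^3 + α

Multiply in ℤ_2[α]: (α^3 + α^2 + 1)·(α) = α^4 + α^3 + α.
Reduced: α^4 + α^3 + α.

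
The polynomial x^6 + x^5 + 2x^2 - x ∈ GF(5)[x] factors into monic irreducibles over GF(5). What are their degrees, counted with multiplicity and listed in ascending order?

1, 2, 3

Write g(x) = x^6 + x^5 + 2x^2 - x.
Roots in GF(5): g(0) = 0 → root; g(1) = 3; g(2) = 2; g(3) = 2; g(4) = 3.
Linear factors from roots: (x).
Complete factorization: g(x) = (x)·(x^2 - x + 1)·(x^3 + 2x^2 + x - 1).
Factor degrees with multiplicity: 1 + 2 + 3 = 6.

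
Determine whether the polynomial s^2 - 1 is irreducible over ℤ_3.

Write f(s) = s^2 - 1.
Check for roots in ℤ_3: f(0) = 2; f(1) = 0 → root; f(2) = 0 → root.
f(1) = 0, so (s − 1) divides f(s); f is reducible.

No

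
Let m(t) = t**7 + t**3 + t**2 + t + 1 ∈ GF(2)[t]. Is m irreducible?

Check for roots in GF(2): m(0) = 1; m(1) = 1.
No roots, so no linear factors.
Monic irreducibles of degree 2 over GF(2): t**2 + t + 1.
None of them divide m (all give nonzero remainder).
Monic irreducibles of degree 3 over GF(2): t**3 + t + 1, t**3 + t**2 + 1.
None of them divide m (all give nonzero remainder).
No irreducible factor of degree ≤ 3 exists, so m is irreducible over GF(2).

Yes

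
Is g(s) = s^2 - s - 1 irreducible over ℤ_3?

Check for roots in ℤ_3: g(0) = 2; g(1) = 2; g(2) = 1.
No roots. A degree-2 polynomial over a field with no linear factor is irreducible.

Yes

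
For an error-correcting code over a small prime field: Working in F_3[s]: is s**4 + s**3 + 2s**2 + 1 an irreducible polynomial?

Write h(s) = s**4 + s**3 + 2s**2 + 1.
Check for roots in F_3: h(0) = 1; h(1) = 2; h(2) = 0 → root.
h(2) = 0, so (s − 2) divides h(s); h is reducible.

No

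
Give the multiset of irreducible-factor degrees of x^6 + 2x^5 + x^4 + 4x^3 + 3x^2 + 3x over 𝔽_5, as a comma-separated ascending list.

1, 1, 1, 3

Write h(x) = x^6 + 2x^5 + x^4 + 4x^3 + 3x^2 + 3x.
Roots in 𝔽_5: h(0) = 0 → root; h(1) = 4; h(2) = 4; h(3) = 0 → root; h(4) = 1.
Linear factors from roots: (x), (x + 2).
Complete factorization: h(x) = (x)·(x + 2)^2·(x^3 + 3x^2 + 2).
Factor degrees with multiplicity: 1 + 1 + 1 + 3 = 6.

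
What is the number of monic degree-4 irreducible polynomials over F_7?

The number of monic irreducibles of degree 4 over GF(7) is (1/4)·Σ_{d∣4} μ(4/d) 7^d.
Divisors of 4: 1, 2, 4; μ(4/d) for each: 0, -1, 1.
Σ = − 7^2 + 7^4 = 2352.
N = 2352/4 = 588.

588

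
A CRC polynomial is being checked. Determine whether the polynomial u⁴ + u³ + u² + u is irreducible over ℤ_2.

Write P(u) = u⁴ + u³ + u² + u.
Check for roots in ℤ_2: P(0) = 0 → root; P(1) = 0 → root.
P(0) = 0, so (u) divides P(u); P is reducible.

No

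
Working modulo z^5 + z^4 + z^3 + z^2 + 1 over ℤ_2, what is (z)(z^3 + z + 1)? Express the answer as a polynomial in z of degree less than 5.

Multiply in ℤ_2[z]: (z)·(z^3 + z + 1) = z^4 + z^2 + z.
Reduced: z^4 + z^2 + z.

z^4 + z^2 + z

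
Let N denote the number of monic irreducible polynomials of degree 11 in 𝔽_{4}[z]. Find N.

381300

By the necklace-counting formula, N_4(11) = (1/11) Σ_{d|11} μ(11/d)·4^d.
Divisors of 11: 1, 11; μ(11/d) for each: -1, 1.
Σ = − 4^1 + 4^11 = 4194300.
N = 4194300/11 = 381300.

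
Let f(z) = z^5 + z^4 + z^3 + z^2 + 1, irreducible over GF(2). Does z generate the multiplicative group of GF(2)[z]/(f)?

|GF(2^5)^×| = 2^5 − 1 = 31. Prime factorization: 31 = 31.
f is primitive ⇔ z has order 31 in GF(2)[z]/(f), i.e. z^(31/q) ≠ 1 for each prime q | 31.
z^(1) mod f = z.
None equal 1, so z has full order 31; f is primitive.

Yes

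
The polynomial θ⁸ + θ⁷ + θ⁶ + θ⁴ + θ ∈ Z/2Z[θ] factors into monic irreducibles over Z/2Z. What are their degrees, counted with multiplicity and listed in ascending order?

1, 2, 2, 3

Write h(θ) = θ⁸ + θ⁷ + θ⁶ + θ⁴ + θ.
Roots in Z/2Z: h(0) = 0 → root; h(1) = 1.
Linear factors from roots: (θ).
Complete factorization: h(θ) = (θ)·(θ² + θ + 1)^2·(θ³ + θ² + 1).
Factor degrees with multiplicity: 1 + 2 + 2 + 3 = 8.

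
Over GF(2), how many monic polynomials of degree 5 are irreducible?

6

By the necklace-counting formula, N_2(5) = (1/5) Σ_{d|5} μ(5/d)·2^d.
Divisors of 5: 1, 5; μ(5/d) for each: -1, 1.
Σ = − 2^1 + 2^5 = 30.
N = 30/5 = 6.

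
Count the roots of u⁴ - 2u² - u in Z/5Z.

Write h(u) = u⁴ - 2u² - u.
Evaluate at each of the 5 elements of Z/5Z:
h(0) = 0 → root; h(1) = 3; h(2) = 1; h(3) = 0 → root; h(4) = 0 → root.
Roots: {0, 3, 4}.

3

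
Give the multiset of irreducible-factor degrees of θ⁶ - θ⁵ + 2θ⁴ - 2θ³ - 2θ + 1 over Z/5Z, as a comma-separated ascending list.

Write g(θ) = θ⁶ - θ⁵ + 2θ⁴ - 2θ³ - 2θ + 1.
Roots in Z/5Z: g(0) = 1; g(1) = 4; g(2) = 0 → root; g(3) = 4; g(4) = 4.
Linear factors from roots: (θ - 2).
Complete factorization: g(θ) = (θ - 2)^2·(θ² - θ + 2)^2.
Factor degrees with multiplicity: 1 + 1 + 2 + 2 = 6.

1, 1, 2, 2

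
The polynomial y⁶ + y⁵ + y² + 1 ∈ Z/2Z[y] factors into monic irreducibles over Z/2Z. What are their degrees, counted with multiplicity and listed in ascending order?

1, 2, 3

Write f(y) = y⁶ + y⁵ + y² + 1.
Roots in Z/2Z: f(0) = 1; f(1) = 0 → root.
Linear factors from roots: (y + 1).
Complete factorization: f(y) = (y + 1)·(y² + y + 1)·(y³ + y² + 1).
Factor degrees with multiplicity: 1 + 2 + 3 = 6.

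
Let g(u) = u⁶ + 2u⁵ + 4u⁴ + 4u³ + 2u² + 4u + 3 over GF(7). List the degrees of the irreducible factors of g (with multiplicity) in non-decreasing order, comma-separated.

Linear factors from roots: (u + 4), (u + 2), (u + 1).
Complete factorization: g(u) = (u + 2)·(u + 4)·(u + 1)^2·(u² + u + 3).
Factor degrees with multiplicity: 1 + 1 + 1 + 1 + 2 = 6.

1, 1, 1, 1, 2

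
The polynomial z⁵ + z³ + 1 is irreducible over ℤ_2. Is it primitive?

Yes

Write f(z) = z⁵ + z³ + 1.
|GF(2^5)^×| = 2^5 − 1 = 31. Prime factorization: 31 = 31.
f is primitive ⇔ z has order 31 in GF(2)[z]/(f), i.e. z^(31/q) ≠ 1 for each prime q | 31.
z^(1) mod f = z.
None equal 1, so z has full order 31; f is primitive.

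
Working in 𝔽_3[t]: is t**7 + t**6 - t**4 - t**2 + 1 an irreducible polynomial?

Yes

Write h(t) = t**7 + t**6 - t**4 - t**2 + 1.
Check for roots in 𝔽_3: h(0) = 1; h(1) = 1; h(2) = 2.
No roots, so no linear factors.
Monic irreducibles of degree 2 over GF(3): t**2 + 1, t**2 + t - 1, t**2 - t - 1.
None of them divide h (all give nonzero remainder).
Degree-3 irreducible divisors: test the 8 monic irreducibles of degree 3 over GF(3).
None of them divide h (all give nonzero remainder).
No irreducible factor of degree ≤ 3 exists, so h is irreducible over GF(3).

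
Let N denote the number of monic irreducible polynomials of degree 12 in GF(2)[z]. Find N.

335

By the necklace-counting formula, N_2(12) = (1/12) Σ_{d|12} μ(12/d)·2^d.
Divisors of 12: 1, 2, 3, 4, 6, 12; μ(12/d) for each: 0, 1, 0, -1, -1, 1.
Σ = 2^2 − 2^4 − 2^6 + 2^12 = 4020.
N = 4020/12 = 335.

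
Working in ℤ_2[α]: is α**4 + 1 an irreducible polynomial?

Write h(α) = α**4 + 1.
Check for roots in ℤ_2: h(0) = 1; h(1) = 0 → root.
h(1) = 0, so (α − 1) divides h(α); h is reducible.

No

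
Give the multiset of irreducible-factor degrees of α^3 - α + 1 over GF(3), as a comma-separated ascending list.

3

Write h(α) = α^3 - α + 1.
Roots in GF(3): h(0) = 1; h(1) = 1; h(2) = 1.
Complete factorization: h(α) = (α^3 - α + 1).
Factor degrees with multiplicity: 3 = 3.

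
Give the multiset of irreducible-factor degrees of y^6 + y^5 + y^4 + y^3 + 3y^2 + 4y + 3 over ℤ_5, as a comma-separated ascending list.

6

Write g(y) = y^6 + y^5 + y^4 + y^3 + 3y^2 + 4y + 3.
Roots in ℤ_5: g(0) = 3; g(1) = 4; g(2) = 3; g(3) = 2; g(4) = 2.
Complete factorization: g(y) = (y^6 + y^5 + y^4 + y^3 + 3y^2 + 4y + 3).
Factor degrees with multiplicity: 6 = 6.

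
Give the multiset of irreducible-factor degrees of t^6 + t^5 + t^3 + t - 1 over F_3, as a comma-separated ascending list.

1, 1, 1, 1, 2

Write g(t) = t^6 + t^5 + t^3 + t - 1.
Roots in F_3: g(0) = 2; g(1) = 0 → root; g(2) = 0 → root.
Linear factors from roots: (t - 1), (t + 1).
Complete factorization: g(t) = (t + 1)^2·(t - 1)^2·(t^2 + t - 1).
Factor degrees with multiplicity: 1 + 1 + 1 + 1 + 2 = 6.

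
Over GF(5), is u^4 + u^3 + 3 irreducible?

Write f(u) = u^4 + u^3 + 3.
Check for roots in GF(5): f(0) = 3; f(1) = 0 → root; f(2) = 2; f(3) = 1; f(4) = 3.
f(1) = 0, so (u − 1) divides f(u); f is reducible.

No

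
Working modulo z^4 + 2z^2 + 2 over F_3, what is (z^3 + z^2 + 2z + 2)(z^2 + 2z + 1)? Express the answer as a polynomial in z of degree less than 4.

z^2 + z + 2

Multiply in F_3[z]: (z^3 + z^2 + 2z + 2)·(z^2 + 2z + 1) = z^5 + 2z^3 + z^2 + 2.
Reduce using z^4 ≡ z^2 + 1 (mod z^4 + 2z^2 + 2).
Reduced: z^2 + z + 2.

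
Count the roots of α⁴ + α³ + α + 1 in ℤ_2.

Write h(α) = α⁴ + α³ + α + 1.
Evaluate at each of the 2 elements of ℤ_2:
h(0) = 1; h(1) = 0 → root.
Roots: {1}.

1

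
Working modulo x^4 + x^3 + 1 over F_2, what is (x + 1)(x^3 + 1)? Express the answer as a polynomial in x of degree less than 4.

Multiply in F_2[x]: (x + 1)·(x^3 + 1) = x^4 + x^3 + x + 1.
Reduce using x^4 ≡ x^3 + 1 (mod x^4 + x^3 + 1).
Reduced: x.

x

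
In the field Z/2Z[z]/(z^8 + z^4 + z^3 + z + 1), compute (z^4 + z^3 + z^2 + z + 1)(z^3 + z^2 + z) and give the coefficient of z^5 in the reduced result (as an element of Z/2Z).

1

Multiply in Z/2Z[z]: (z^4 + z^3 + z^2 + z + 1)·(z^3 + z^2 + z) = z^7 + z^5 + z^4 + z^3 + z.
Reduced: z^7 + z^5 + z^4 + z^3 + z.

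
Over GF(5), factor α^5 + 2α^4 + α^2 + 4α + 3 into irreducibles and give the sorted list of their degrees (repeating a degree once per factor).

5

Write g(α) = α^5 + 2α^4 + α^2 + 4α + 3.
Roots in GF(5): g(0) = 3; g(1) = 1; g(2) = 4; g(3) = 4; g(4) = 1.
Complete factorization: g(α) = (α^5 + 2α^4 + α^2 + 4α + 3).
Factor degrees with multiplicity: 5 = 5.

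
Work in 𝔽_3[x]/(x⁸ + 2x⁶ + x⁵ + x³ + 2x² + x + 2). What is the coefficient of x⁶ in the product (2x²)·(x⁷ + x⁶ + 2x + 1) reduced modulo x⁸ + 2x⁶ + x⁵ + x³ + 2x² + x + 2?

Multiply in 𝔽_3[x]: (2x²)·(x⁷ + x⁶ + 2x + 1) = 2x⁹ + 2x⁸ + x³ + 2x².
Reduce using x⁸ ≡ x⁶ + 2x⁵ + 2x³ + x² + 2x + 1 (mod x⁸ + 2x⁶ + x⁵ + x³ + 2x² + x + 2).
Reduced: 2x⁷ + x⁵ + x⁴ + x³ + 2x² + 2.

0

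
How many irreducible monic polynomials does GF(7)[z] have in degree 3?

112

x^(7^3) − x is the product of all monic irreducibles of degree dividing 3; Möbius inversion gives N = (1/3) Σ μ(3/d)·7^d.
Divisors of 3: 1, 3; μ(3/d) for each: -1, 1.
Σ = − 7^1 + 7^3 = 336.
N = 336/3 = 112.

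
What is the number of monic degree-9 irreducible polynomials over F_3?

The number of monic irreducibles of degree 9 over GF(3) is (1/9)·Σ_{d∣9} μ(9/d) 3^d.
Divisors of 9: 1, 3, 9; μ(9/d) for each: 0, -1, 1.
Σ = − 3^3 + 3^9 = 19656.
N = 19656/9 = 2184.

2184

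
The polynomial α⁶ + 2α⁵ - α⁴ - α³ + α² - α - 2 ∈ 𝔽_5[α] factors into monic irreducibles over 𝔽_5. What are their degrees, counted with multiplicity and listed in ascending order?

2, 4

Write h(α) = α⁶ + 2α⁵ - α⁴ - α³ + α² - α - 2.
Roots in 𝔽_5: h(0) = 3; h(1) = 4; h(2) = 4; h(3) = 1; h(4) = 4.
Complete factorization: h(α) = (α² + α + 1)·(α⁴ + α³ + 2α² + α - 2).
Factor degrees with multiplicity: 2 + 4 = 6.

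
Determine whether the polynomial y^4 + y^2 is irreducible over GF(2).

No

Write f(y) = y^4 + y^2.
Check for roots in GF(2): f(0) = 0 → root; f(1) = 0 → root.
f(0) = 0, so (y) divides f(y); f is reducible.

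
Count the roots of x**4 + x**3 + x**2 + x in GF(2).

2

Write g(x) = x**4 + x**3 + x**2 + x.
Evaluate at each of the 2 elements of GF(2):
g(0) = 0 → root; g(1) = 0 → root.
Roots: {0, 1}.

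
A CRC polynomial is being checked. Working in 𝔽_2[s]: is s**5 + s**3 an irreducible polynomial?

No

Write g(s) = s**5 + s**3.
Check for roots in 𝔽_2: g(0) = 0 → root; g(1) = 0 → root.
g(0) = 0, so (s) divides g(s); g is reducible.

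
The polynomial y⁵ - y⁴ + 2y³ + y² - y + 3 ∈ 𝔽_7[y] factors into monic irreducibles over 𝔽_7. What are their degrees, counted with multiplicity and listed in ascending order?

Write h(y) = y⁵ - y⁴ + 2y³ + y² - y + 3.
Complete factorization: h(y) = (y⁵ - y⁴ + 2y³ + y² - y + 3).
Factor degrees with multiplicity: 5 = 5.

5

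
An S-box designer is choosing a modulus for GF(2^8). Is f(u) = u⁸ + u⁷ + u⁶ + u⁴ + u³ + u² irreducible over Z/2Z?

No

Check for roots in Z/2Z: f(0) = 0 → root; f(1) = 0 → root.
f(0) = 0, so (u) divides f(u); f is reducible.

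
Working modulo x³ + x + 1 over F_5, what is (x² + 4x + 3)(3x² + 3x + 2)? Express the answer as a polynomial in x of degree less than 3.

Multiply in F_5[x]: (x² + 4x + 3)·(3x² + 3x + 2) = 3x⁴ + 3x² + 2x + 1.
Reduce using x³ ≡ 4x + 4 (mod x³ + x + 1).
Reduced: 4x + 1.

4x + 1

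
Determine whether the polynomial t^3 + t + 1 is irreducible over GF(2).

Write m(t) = t^3 + t + 1.
Check for roots in GF(2): m(0) = 1; m(1) = 1.
No roots. A degree-3 polynomial over a field with no linear factor is irreducible.

Yes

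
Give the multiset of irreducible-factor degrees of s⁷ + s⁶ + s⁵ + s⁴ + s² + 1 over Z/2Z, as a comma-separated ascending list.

1, 1, 2, 3

Write h(s) = s⁷ + s⁶ + s⁵ + s⁴ + s² + 1.
Roots in Z/2Z: h(0) = 1; h(1) = 0 → root.
Linear factors from roots: (s + 1).
Complete factorization: h(s) = (s + 1)^2·(s² + s + 1)·(s³ + s + 1).
Factor degrees with multiplicity: 1 + 1 + 2 + 3 = 7.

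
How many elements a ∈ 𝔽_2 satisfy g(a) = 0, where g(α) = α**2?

Evaluate at each of the 2 elements of 𝔽_2:
g(0) = 0 → root; g(1) = 1.
Roots: {0}.

1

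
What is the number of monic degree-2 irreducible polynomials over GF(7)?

21

The number of monic irreducibles of degree 2 over GF(7) is (1/2)·Σ_{d∣2} μ(2/d) 7^d.
Divisors of 2: 1, 2; μ(2/d) for each: -1, 1.
Σ = − 7^1 + 7^2 = 42.
N = 42/2 = 21.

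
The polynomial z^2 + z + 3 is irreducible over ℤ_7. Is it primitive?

Yes

Write f(z) = z^2 + z + 3.
|GF(7^2)^×| = 7^2 − 1 = 48. Prime factorization: 48 = 2^4·3.
f is primitive ⇔ z has order 48 in GF(7)[z]/(f), i.e. z^(48/q) ≠ 1 for each prime q | 48.
z^(24) mod f = 6.
z^(16) mod f = 2.
None equal 1, so z has full order 48; f is primitive.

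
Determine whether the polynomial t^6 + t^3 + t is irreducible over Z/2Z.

Write m(t) = t^6 + t^3 + t.
Check for roots in Z/2Z: m(0) = 0 → root; m(1) = 1.
m(0) = 0, so (t) divides m(t); m is reducible.

No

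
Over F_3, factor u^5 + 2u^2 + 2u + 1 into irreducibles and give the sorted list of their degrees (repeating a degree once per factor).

1, 1, 1, 2

Write h(u) = u^5 + 2u^2 + 2u + 1.
Roots in F_3: h(0) = 1; h(1) = 0 → root; h(2) = 0 → root.
Linear factors from roots: (u + 2), (u + 1).
Complete factorization: h(u) = (u + 2)·(u + 1)^2·(u^2 + 2u + 2).
Factor degrees with multiplicity: 1 + 1 + 1 + 2 = 5.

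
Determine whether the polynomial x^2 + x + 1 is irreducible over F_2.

Write g(x) = x^2 + x + 1.
Check for roots in F_2: g(0) = 1; g(1) = 1.
No roots. A degree-2 polynomial over a field with no linear factor is irreducible.

Yes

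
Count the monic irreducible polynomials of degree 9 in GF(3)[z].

2184

By the necklace-counting formula, N_3(9) = (1/9) Σ_{d|9} μ(9/d)·3^d.
Divisors of 9: 1, 3, 9; μ(9/d) for each: 0, -1, 1.
Σ = − 3^3 + 3^9 = 19656.
N = 19656/9 = 2184.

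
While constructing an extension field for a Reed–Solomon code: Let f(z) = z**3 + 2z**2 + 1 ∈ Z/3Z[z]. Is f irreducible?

Check for roots in Z/3Z: f(0) = 1; f(1) = 1; f(2) = 2.
No roots. A degree-3 polynomial over a field with no linear factor is irreducible.

Yes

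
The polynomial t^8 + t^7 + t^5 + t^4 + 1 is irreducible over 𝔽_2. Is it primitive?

Write f(t) = t^8 + t^7 + t^5 + t^4 + 1.
|GF(2^8)^×| = 2^8 − 1 = 255. Prime factorization: 255 = 3·5·17.
f is primitive ⇔ t has order 255 in GF(2)[t]/(f), i.e. t^(255/q) ≠ 1 for each prime q | 255.
t^(85) mod f = t^7 + t^6 + t^3 + t^2 + 1.
t^(51) mod f = 1
t^(15) mod f = t^5 + t^4 + t + 1.
Since t^(51) = 1, the order of t divides 51 < 255; not primitive.

No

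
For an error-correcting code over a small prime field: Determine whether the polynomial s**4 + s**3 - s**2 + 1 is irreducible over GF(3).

No

Write m(s) = s**4 + s**3 - s**2 + 1.
Check for roots in GF(3): m(0) = 1; m(1) = 2; m(2) = 0 → root.
m(2) = 0, so (s − 2) divides m(s); m is reducible.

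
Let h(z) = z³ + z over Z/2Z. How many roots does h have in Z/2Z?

2

Evaluate at each of the 2 elements of Z/2Z:
h(0) = 0 → root; h(1) = 0 → root.
Roots: {0, 1}.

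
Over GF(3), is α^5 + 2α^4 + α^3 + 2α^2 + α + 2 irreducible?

Write g(α) = α^5 + 2α^4 + α^3 + 2α^2 + α + 2.
Check for roots in GF(3): g(0) = 2; g(1) = 0 → root; g(2) = 0 → root.
g(1) = 0, so (α − 1) divides g(α); g is reducible.

No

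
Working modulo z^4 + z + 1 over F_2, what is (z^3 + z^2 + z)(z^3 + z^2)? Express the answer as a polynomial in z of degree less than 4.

z^2

Multiply in F_2[z]: (z^3 + z^2 + z)·(z^3 + z^2) = z^6 + z^3.
Reduce using z^4 ≡ z + 1 (mod z^4 + z + 1).
Reduced: z^2.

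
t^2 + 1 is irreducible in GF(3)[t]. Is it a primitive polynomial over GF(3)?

No

Write f(t) = t^2 + 1.
|GF(3^2)^×| = 3^2 − 1 = 8. Prime factorization: 8 = 2^3.
f is primitive ⇔ t has order 8 in GF(3)[t]/(f), i.e. t^(8/q) ≠ 1 for each prime q | 8.
t^(4) mod f = 1
Since t^(4) = 1, the order of t divides 4 < 8; not primitive.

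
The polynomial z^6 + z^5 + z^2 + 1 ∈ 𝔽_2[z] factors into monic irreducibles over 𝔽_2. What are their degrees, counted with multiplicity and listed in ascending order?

Write g(z) = z^6 + z^5 + z^2 + 1.
Roots in 𝔽_2: g(0) = 1; g(1) = 0 → root.
Linear factors from roots: (z + 1).
Complete factorization: g(z) = (z + 1)·(z^2 + z + 1)·(z^3 + z^2 + 1).
Factor degrees with multiplicity: 1 + 2 + 3 = 6.

1, 2, 3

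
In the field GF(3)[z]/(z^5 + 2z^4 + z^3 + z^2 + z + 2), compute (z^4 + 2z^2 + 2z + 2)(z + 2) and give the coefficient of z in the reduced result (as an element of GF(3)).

Multiply in GF(3)[z]: (z^4 + 2z^2 + 2z + 2)·(z + 2) = z^5 + 2z^4 + 2z^3 + 1.
Reduce using z^5 ≡ z^4 + 2z^3 + 2z^2 + 2z + 1 (mod z^5 + 2z^4 + z^3 + z^2 + z + 2).
Reduced: z^3 + 2z^2 + 2z + 2.

2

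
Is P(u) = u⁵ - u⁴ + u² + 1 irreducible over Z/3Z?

Check for roots in Z/3Z: P(0) = 1; P(1) = 2; P(2) = 0 → root.
P(2) = 0, so (u − 2) divides P(u); P is reducible.

No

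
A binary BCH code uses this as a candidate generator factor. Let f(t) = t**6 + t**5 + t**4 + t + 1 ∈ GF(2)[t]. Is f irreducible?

Check for roots in GF(2): f(0) = 1; f(1) = 1.
No roots, so no linear factors.
Monic irreducibles of degree 2 over GF(2): t**2 + t + 1.
None of them divide f (all give nonzero remainder).
Monic irreducibles of degree 3 over GF(2): t**3 + t + 1, t**3 + t**2 + 1.
None of them divide f (all give nonzero remainder).
No irreducible factor of degree ≤ 3 exists, so f is irreducible over GF(2).

Yes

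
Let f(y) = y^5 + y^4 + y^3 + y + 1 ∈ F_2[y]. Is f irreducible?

Check for roots in F_2: f(0) = 1; f(1) = 1.
No roots, so no linear factors.
Monic irreducibles of degree 2 over GF(2): y^2 + y + 1.
None of them divide f (all give nonzero remainder).
No irreducible factor of degree ≤ 2 exists, so f is irreducible over GF(2).

Yes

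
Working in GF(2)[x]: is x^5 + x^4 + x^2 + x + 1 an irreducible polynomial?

Yes

Write f(x) = x^5 + x^4 + x^2 + x + 1.
Check for roots in GF(2): f(0) = 1; f(1) = 1.
No roots, so no linear factors.
Monic irreducibles of degree 2 over GF(2): x^2 + x + 1.
None of them divide f (all give nonzero remainder).
No irreducible factor of degree ≤ 2 exists, so f is irreducible over GF(2).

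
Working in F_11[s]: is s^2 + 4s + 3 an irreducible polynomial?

No

Write h(s) = s^2 + 4s + 3.
Check each element of F_11 for a root: h(0)=3, h(1)=8, h(2)=4, h(3)=2, h(4)=2, h(5)=4, h(6)=8, h(7)=3, h(8)=0, h(9)=10, h(10)=0.
h(8) = 0, so (s − 8) divides h(s); h is reducible.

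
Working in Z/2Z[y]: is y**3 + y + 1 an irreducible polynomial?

Yes

Write g(y) = y**3 + y + 1.
Check for roots in Z/2Z: g(0) = 1; g(1) = 1.
No roots. A degree-3 polynomial over a field with no linear factor is irreducible.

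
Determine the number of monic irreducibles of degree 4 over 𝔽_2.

By the necklace-counting formula, N_2(4) = (1/4) Σ_{d|4} μ(4/d)·2^d.
Divisors of 4: 1, 2, 4; μ(4/d) for each: 0, -1, 1.
Σ = − 2^2 + 2^4 = 12.
N = 12/4 = 3.

3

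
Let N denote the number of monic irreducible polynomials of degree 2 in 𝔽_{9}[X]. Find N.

By the necklace-counting formula, N_9(2) = (1/2) Σ_{d|2} μ(2/d)·9^d.
Divisors of 2: 1, 2; μ(2/d) for each: -1, 1.
Σ = − 9^1 + 9^2 = 72.
N = 72/2 = 36.

36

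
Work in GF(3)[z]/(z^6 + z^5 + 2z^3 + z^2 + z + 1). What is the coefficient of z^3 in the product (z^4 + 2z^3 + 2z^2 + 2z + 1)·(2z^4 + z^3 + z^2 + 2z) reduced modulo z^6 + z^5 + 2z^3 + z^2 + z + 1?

0

Multiply in GF(3)[z]: (z^4 + 2z^3 + 2z^2 + 2z + 1)·(2z^4 + z^3 + z^2 + 2z) = 2z^8 + 2z^7 + z^6 + z^5 + z^4 + z^3 + 2z^2 + 2z.
Reduce using z^6 ≡ 2z^5 + z^3 + 2z^2 + 2z + 2 (mod z^6 + z^5 + 2z^3 + z^2 + z + 1).
Reduced: 2z^5 + 2z^4 + 2z^2 + z + 2.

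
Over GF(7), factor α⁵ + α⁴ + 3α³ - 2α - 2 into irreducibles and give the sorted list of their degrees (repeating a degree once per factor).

Write f(α) = α⁵ + α⁴ + 3α³ - 2α - 2.
Complete factorization: f(α) = (α⁵ + α⁴ + 3α³ - 2α - 2).
Factor degrees with multiplicity: 5 = 5.

5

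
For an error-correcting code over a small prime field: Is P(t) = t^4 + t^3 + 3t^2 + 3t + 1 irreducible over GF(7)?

Yes

Check for roots in GF(7): P(0) = 1; P(1) = 2; P(2) = 1; P(3) = 5; P(4) = 3; P(5) = 1; P(6) = 1.
No roots, so no linear factors.
Degree-2 irreducible divisors: test the 21 monic irreducibles of degree 2 over GF(7).
None of them divide P (all give nonzero remainder).
No irreducible factor of degree ≤ 2 exists, so P is irreducible over GF(7).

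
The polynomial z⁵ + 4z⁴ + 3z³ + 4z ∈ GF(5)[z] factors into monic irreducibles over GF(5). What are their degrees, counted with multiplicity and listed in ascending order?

Write g(z) = z⁵ + 4z⁴ + 3z³ + 4z.
Roots in GF(5): g(0) = 0 → root; g(1) = 2; g(2) = 3; g(3) = 0 → root; g(4) = 1.
Linear factors from roots: (z), (z + 2).
Complete factorization: g(z) = (z)·(z + 2)·(z³ + 2z² + 4z + 2).
Factor degrees with multiplicity: 1 + 1 + 3 = 5.

1, 1, 3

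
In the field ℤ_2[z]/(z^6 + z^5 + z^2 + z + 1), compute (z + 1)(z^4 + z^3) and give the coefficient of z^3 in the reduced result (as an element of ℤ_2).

1

Multiply in ℤ_2[z]: (z + 1)·(z^4 + z^3) = z^5 + z^3.
Reduced: z^5 + z^3.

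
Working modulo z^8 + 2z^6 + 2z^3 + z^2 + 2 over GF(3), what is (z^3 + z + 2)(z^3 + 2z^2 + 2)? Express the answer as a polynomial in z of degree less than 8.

z^6 + 2z^5 + z^4 + z^2 + 2z + 1

Multiply in GF(3)[z]: (z^3 + z + 2)·(z^3 + 2z^2 + 2) = z^6 + 2z^5 + z^4 + z^2 + 2z + 1.
Reduced: z^6 + 2z^5 + z^4 + z^2 + 2z + 1.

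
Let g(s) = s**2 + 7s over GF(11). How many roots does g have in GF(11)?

2

Evaluate at each of the 11 elements of GF(11):
g(0) = 0 → root; g(1) = 8; g(2) = 7; g(3) = 8; g(4) = 0 → root; g(5) = 5; g(6) = 1; g(7) = 10; g(8) = 10; g(9) = 1; g(10) = 5.
Roots: {0, 4}.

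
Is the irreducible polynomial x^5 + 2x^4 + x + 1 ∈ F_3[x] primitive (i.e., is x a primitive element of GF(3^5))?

Yes

Write f(x) = x^5 + 2x^4 + x + 1.
|GF(3^5)^×| = 3^5 − 1 = 242. Prime factorization: 242 = 2·11^2.
f is primitive ⇔ x has order 242 in GF(3)[x]/(f), i.e. x^(242/q) ≠ 1 for each prime q | 242.
x^(121) mod f = 2.
x^(22) mod f = x^4 + x^3 + 2x + 1.
None equal 1, so x has full order 242; f is primitive.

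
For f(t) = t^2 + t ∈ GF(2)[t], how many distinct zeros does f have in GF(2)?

Evaluate at each of the 2 elements of GF(2):
f(0) = 0 → root; f(1) = 0 → root.
Roots: {0, 1}.

2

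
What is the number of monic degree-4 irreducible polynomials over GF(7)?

588

Gauss's count: N_{7}(4) = (1/4) Σ_{d|4} μ(4/d)·7^d.
Divisors of 4: 1, 2, 4; μ(4/d) for each: 0, -1, 1.
Σ = − 7^2 + 7^4 = 2352.
N = 2352/4 = 588.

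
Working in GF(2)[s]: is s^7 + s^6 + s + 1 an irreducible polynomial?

No

Write g(s) = s^7 + s^6 + s + 1.
Check for roots in GF(2): g(0) = 1; g(1) = 0 → root.
g(1) = 0, so (s − 1) divides g(s); g is reducible.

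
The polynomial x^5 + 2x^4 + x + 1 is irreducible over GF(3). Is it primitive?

Write f(x) = x^5 + 2x^4 + x + 1.
|GF(3^5)^×| = 3^5 − 1 = 242. Prime factorization: 242 = 2·11^2.
f is primitive ⇔ x has order 242 in GF(3)[x]/(f), i.e. x^(242/q) ≠ 1 for each prime q | 242.
x^(121) mod f = 2.
x^(22) mod f = x^4 + x^3 + 2x + 1.
None equal 1, so x has full order 242; f is primitive.

Yes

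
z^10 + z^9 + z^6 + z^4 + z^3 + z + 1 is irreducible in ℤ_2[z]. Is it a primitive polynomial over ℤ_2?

Yes

Write f(z) = z^10 + z^9 + z^6 + z^4 + z^3 + z + 1.
|GF(2^10)^×| = 2^10 − 1 = 1023. Prime factorization: 1023 = 3·11·31.
f is primitive ⇔ z has order 1023 in GF(2)[z]/(f), i.e. z^(1023/q) ≠ 1 for each prime q | 1023.
z^(341) mod f = z^7 + z^5 + z^3.
z^(93) mod f = z^9 + z^7 + z^6 + z^3 + z^2 + 1.
z^(33) mod f = z^9 + z^7 + z^6 + z^3 + z^2 + z + 1.
None equal 1, so z has full order 1023; f is primitive.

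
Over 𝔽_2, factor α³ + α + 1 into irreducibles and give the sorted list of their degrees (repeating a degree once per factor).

Write h(α) = α³ + α + 1.
Roots in 𝔽_2: h(0) = 1; h(1) = 1.
Complete factorization: h(α) = (α³ + α + 1).
Factor degrees with multiplicity: 3 = 3.

3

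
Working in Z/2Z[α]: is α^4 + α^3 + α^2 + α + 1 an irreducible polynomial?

Write h(α) = α^4 + α^3 + α^2 + α + 1.
Check for roots in Z/2Z: h(0) = 1; h(1) = 1.
No roots, so no linear factors.
Monic irreducibles of degree 2 over GF(2): α^2 + α + 1.
None of them divide h (all give nonzero remainder).
No irreducible factor of degree ≤ 2 exists, so h is irreducible over GF(2).

Yes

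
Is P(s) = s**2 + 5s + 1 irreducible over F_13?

Check each element of F_13 for a root: P(0)=1, P(1)=7, P(2)=2, P(3)=12, P(4)=11, P(5)=12, P(6)=2, P(7)=7, P(8)=1, P(9)=10, P(10)=8, P(11)=8, P(12)=10.
No roots. A degree-2 polynomial over a field with no linear factor is irreducible.

Yes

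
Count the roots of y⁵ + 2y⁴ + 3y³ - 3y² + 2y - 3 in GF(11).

Write P(y) = y⁵ + 2y⁴ + 3y³ - 3y² + 2y - 3.
Evaluate at each of the 11 elements of GF(11):
P(0) = 8; P(1) = 2; P(2) = 0 → root; P(3) = 0 → root; P(4) = 2; P(5) = 7; P(6) = 5; P(7) = 7; P(8) = 0 → root; P(9) = 1; P(10) = 1.
Roots: {2, 3, 8}.

3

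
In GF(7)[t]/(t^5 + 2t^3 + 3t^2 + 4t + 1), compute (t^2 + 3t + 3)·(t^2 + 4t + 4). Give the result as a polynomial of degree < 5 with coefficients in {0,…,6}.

t^4 + 5t^2 + 3t + 5

Multiply in GF(7)[t]: (t^2 + 3t + 3)·(t^2 + 4t + 4) = t^4 + 5t^2 + 3t + 5.
Reduced: t^4 + 5t^2 + 3t + 5.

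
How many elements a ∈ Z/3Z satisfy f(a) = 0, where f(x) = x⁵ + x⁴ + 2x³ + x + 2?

0

Evaluate at each of the 3 elements of Z/3Z:
f(0) = 2; f(1) = 1; f(2) = 2.
No element is a root.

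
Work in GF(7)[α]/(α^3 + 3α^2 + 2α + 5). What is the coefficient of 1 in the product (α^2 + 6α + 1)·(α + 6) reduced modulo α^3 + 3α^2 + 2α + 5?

Multiply in GF(7)[α]: (α^2 + 6α + 1)·(α + 6) = α^3 + 5α^2 + 2α + 6.
Reduce using α^3 ≡ 4α^2 + 5α + 2 (mod α^3 + 3α^2 + 2α + 5).
Reduced: 2α^2 + 1.

1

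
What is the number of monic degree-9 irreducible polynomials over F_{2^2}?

29120

The number of monic irreducibles of degree 9 over GF(4) is (1/9)·Σ_{d∣9} μ(9/d) 4^d.
Divisors of 9: 1, 3, 9; μ(9/d) for each: 0, -1, 1.
Σ = − 4^3 + 4^9 = 262080.
N = 262080/9 = 29120.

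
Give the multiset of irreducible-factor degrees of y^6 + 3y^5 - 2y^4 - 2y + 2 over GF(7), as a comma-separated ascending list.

Write h(y) = y^6 + 3y^5 - 2y^4 - 2y + 2.
Linear factors from roots: (y - 2), (y + 3), (y + 1).
Complete factorization: h(y) = (y + 1)·(y + 3)·(y - 2)·(y^3 + y^2 + y + 2).
Factor degrees with multiplicity: 1 + 1 + 1 + 3 = 6.

1, 1, 1, 3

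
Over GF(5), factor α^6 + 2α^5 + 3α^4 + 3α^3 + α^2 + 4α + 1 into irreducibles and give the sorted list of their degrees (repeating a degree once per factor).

Write h(α) = α^6 + 2α^5 + 3α^4 + 3α^3 + α^2 + 4α + 1.
Roots in GF(5): h(0) = 1; h(1) = 0 → root; h(2) = 3; h(3) = 1; h(4) = 2.
Linear factors from roots: (α + 4).
Complete factorization: h(α) = (α + 4)·(α^2 + 4α + 1)·(α^3 + 4α^2 + 4α + 4).
Factor degrees with multiplicity: 1 + 2 + 3 = 6.

1, 2, 3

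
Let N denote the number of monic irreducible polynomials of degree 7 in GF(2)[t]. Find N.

18

Gauss's count: N_{2}(7) = (1/7) Σ_{d|7} μ(7/d)·2^d.
Divisors of 7: 1, 7; μ(7/d) for each: -1, 1.
Σ = − 2^1 + 2^7 = 126.
N = 126/7 = 18.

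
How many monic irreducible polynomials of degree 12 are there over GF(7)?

Gauss's count: N_{7}(12) = (1/12) Σ_{d|12} μ(12/d)·7^d.
Divisors of 12: 1, 2, 3, 4, 6, 12; μ(12/d) for each: 0, 1, 0, -1, -1, 1.
Σ = 7^2 − 7^4 − 7^6 + 7^12 = 13841167200.
N = 13841167200/12 = 1153430600.

1153430600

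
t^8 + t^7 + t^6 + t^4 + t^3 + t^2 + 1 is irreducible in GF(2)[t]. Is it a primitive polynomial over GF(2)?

Write f(t) = t^8 + t^7 + t^6 + t^4 + t^3 + t^2 + 1.
|GF(2^8)^×| = 2^8 − 1 = 255. Prime factorization: 255 = 3·5·17.
f is primitive ⇔ t has order 255 in GF(2)[t]/(f), i.e. t^(255/q) ≠ 1 for each prime q | 255.
t^(85) mod f = 1
t^(51) mod f = t^6 + t^3.
t^(15) mod f = t^7 + t^6 + t^4 + t^3 + t^2 + t.
Since t^(85) = 1, the order of t divides 85 < 255; not primitive.

No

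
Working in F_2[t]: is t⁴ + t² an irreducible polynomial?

No

Write h(t) = t⁴ + t².
Check for roots in F_2: h(0) = 0 → root; h(1) = 0 → root.
h(0) = 0, so (t) divides h(t); h is reducible.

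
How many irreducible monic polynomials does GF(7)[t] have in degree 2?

21

x^(7^2) − x is the product of all monic irreducibles of degree dividing 2; Möbius inversion gives N = (1/2) Σ μ(2/d)·7^d.
Divisors of 2: 1, 2; μ(2/d) for each: -1, 1.
Σ = − 7^1 + 7^2 = 42.
N = 42/2 = 21.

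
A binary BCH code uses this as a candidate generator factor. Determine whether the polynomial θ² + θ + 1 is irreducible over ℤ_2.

Yes

Write h(θ) = θ² + θ + 1.
Check for roots in ℤ_2: h(0) = 1; h(1) = 1.
No roots. A degree-2 polynomial over a field with no linear factor is irreducible.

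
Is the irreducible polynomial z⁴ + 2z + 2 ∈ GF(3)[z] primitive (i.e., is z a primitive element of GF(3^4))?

Yes

Write f(z) = z⁴ + 2z + 2.
|GF(3^4)^×| = 3^4 − 1 = 80. Prime factorization: 80 = 2^4·5.
f is primitive ⇔ z has order 80 in GF(3)[z]/(f), i.e. z^(80/q) ≠ 1 for each prime q | 80.
z^(40) mod f = 2.
z^(16) mod f = z³ + 2z + 2.
None equal 1, so z has full order 80; f is primitive.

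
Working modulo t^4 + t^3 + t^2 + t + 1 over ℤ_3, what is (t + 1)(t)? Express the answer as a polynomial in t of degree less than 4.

Multiply in ℤ_3[t]: (t + 1)·(t) = t^2 + t.
Reduced: t^2 + t.

t^2 + t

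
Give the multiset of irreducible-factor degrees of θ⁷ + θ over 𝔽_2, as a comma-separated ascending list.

1, 1, 1, 2, 2

Write g(θ) = θ⁷ + θ.
Roots in 𝔽_2: g(0) = 0 → root; g(1) = 0 → root.
Linear factors from roots: (θ), (θ + 1).
Complete factorization: g(θ) = (θ)·(θ + 1)^2·(θ² + θ + 1)^2.
Factor degrees with multiplicity: 1 + 1 + 1 + 2 + 2 = 7.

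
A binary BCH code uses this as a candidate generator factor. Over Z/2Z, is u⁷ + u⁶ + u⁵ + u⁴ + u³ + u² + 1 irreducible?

Write m(u) = u⁷ + u⁶ + u⁵ + u⁴ + u³ + u² + 1.
Check for roots in Z/2Z: m(0) = 1; m(1) = 1.
No roots, so no linear factors.
Monic irreducibles of degree 2 over GF(2): u² + u + 1.
None of them divide m (all give nonzero remainder).
Monic irreducibles of degree 3 over GF(2): u³ + u + 1, u³ + u² + 1.
None of them divide m (all give nonzero remainder).
No irreducible factor of degree ≤ 3 exists, so m is irreducible over GF(2).

Yes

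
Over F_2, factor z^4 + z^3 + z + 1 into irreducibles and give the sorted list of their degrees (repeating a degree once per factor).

Write g(z) = z^4 + z^3 + z + 1.
Roots in F_2: g(0) = 1; g(1) = 0 → root.
Linear factors from roots: (z + 1).
Complete factorization: g(z) = (z + 1)^2·(z^2 + z + 1).
Factor degrees with multiplicity: 1 + 1 + 2 = 4.

1, 1, 2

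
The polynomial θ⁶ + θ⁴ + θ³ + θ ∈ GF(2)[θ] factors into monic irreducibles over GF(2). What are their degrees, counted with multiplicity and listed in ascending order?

Write g(θ) = θ⁶ + θ⁴ + θ³ + θ.
Roots in GF(2): g(0) = 0 → root; g(1) = 0 → root.
Linear factors from roots: (θ), (θ + 1).
Complete factorization: g(θ) = (θ)·(θ + 1)^3·(θ² + θ + 1).
Factor degrees with multiplicity: 1 + 1 + 1 + 1 + 2 = 6.

1, 1, 1, 1, 2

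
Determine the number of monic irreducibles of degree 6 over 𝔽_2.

9

The number of monic irreducibles of degree 6 over GF(2) is (1/6)·Σ_{d∣6} μ(6/d) 2^d.
Divisors of 6: 1, 2, 3, 6; μ(6/d) for each: 1, -1, -1, 1.
Σ = 2^1 − 2^2 − 2^3 + 2^6 = 54.
N = 54/6 = 9.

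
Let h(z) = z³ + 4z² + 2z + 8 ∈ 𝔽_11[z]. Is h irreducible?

Check each element of 𝔽_11 for a root: h(0)=8, h(1)=4, h(2)=3, h(3)=0, h(4)=1, h(5)=1, h(6)=6, h(7)=0, h(8)=0, h(9)=1, h(10)=9.
h(3) = 0, so (z − 3) divides h(z); h is reducible.

No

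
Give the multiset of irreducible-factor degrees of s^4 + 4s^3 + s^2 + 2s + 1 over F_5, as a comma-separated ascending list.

1, 3

Write g(s) = s^4 + 4s^3 + s^2 + 2s + 1.
Roots in F_5: g(0) = 1; g(1) = 4; g(2) = 2; g(3) = 0 → root; g(4) = 2.
Linear factors from roots: (s + 2).
Complete factorization: g(s) = (s + 2)·(s^3 + 2s^2 + 2s + 3).
Factor degrees with multiplicity: 1 + 3 = 4.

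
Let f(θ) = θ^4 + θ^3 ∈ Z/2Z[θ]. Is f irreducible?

No

Check for roots in Z/2Z: f(0) = 0 → root; f(1) = 0 → root.
f(0) = 0, so (θ) divides f(θ); f is reducible.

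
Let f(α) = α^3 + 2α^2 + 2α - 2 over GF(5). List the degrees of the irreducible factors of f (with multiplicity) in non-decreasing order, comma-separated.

3

Roots in GF(5): f(0) = 3; f(1) = 3; f(2) = 3; f(3) = 4; f(4) = 2.
Complete factorization: f(α) = (α^3 + 2α^2 + 2α - 2).
Factor degrees with multiplicity: 3 = 3.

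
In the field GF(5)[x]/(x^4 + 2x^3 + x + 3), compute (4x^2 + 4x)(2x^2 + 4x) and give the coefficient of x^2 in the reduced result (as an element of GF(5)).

Multiply in GF(5)[x]: (4x^2 + 4x)·(2x^2 + 4x) = 3x^4 + 4x^3 + x^2.
Reduce using x^4 ≡ 3x^3 + 4x + 2 (mod x^4 + 2x^3 + x + 3).
Reduced: 3x^3 + x^2 + 2x + 1.

1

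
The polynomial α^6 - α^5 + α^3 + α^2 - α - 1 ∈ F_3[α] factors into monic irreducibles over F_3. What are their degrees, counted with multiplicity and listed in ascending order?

1, 2, 3

Write f(α) = α^6 - α^5 + α^3 + α^2 - α - 1.
Roots in F_3: f(0) = 2; f(1) = 0 → root; f(2) = 2.
Linear factors from roots: (α - 1).
Complete factorization: f(α) = (α - 1)·(α^2 + 1)·(α^3 - α + 1).
Factor degrees with multiplicity: 1 + 2 + 3 = 6.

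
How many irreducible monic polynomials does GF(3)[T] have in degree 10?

Gauss's count: N_{3}(10) = (1/10) Σ_{d|10} μ(10/d)·3^d.
Divisors of 10: 1, 2, 5, 10; μ(10/d) for each: 1, -1, -1, 1.
Σ = 3^1 − 3^2 − 3^5 + 3^10 = 58800.
N = 58800/10 = 5880.

5880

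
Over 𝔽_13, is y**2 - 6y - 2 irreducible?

Yes

Write f(y) = y**2 - 6y - 2.
Check each element of 𝔽_13 for a root: f(0)=11, f(1)=6, f(2)=3, f(3)=2, f(4)=3, f(5)=6, f(6)=11, f(7)=5, f(8)=1, f(9)=12, f(10)=12, f(11)=1, f(12)=5.
No roots. A degree-2 polynomial over a field with no linear factor is irreducible.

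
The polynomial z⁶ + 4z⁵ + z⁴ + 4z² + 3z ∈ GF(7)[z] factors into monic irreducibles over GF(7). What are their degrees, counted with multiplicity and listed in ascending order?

Write h(z) = z⁶ + 4z⁵ + z⁴ + 4z² + 3z.
Linear factors from roots: (z), (z + 4).
Complete factorization: h(z) = (z)·(z + 4)^2·(z³ + 3z² + 3z + 5).
Factor degrees with multiplicity: 1 + 1 + 1 + 3 = 6.

1, 1, 1, 3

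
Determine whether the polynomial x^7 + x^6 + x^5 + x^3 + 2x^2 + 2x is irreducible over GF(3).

Write g(x) = x^7 + x^6 + x^5 + x^3 + 2x^2 + 2x.
Check for roots in GF(3): g(0) = 0 → root; g(1) = 2; g(2) = 1.
g(0) = 0, so (x) divides g(x); g is reducible.

No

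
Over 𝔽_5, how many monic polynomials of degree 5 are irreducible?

624

x^(5^5) − x is the product of all monic irreducibles of degree dividing 5; Möbius inversion gives N = (1/5) Σ μ(5/d)·5^d.
Divisors of 5: 1, 5; μ(5/d) for each: -1, 1.
Σ = − 5^1 + 5^5 = 3120.
N = 3120/5 = 624.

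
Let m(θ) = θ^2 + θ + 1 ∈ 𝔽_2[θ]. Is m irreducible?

Yes

Check for roots in 𝔽_2: m(0) = 1; m(1) = 1.
No roots. A degree-2 polynomial over a field with no linear factor is irreducible.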